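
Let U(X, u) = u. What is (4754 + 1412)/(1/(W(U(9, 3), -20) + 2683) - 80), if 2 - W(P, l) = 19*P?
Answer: -16204248/210239 ≈ -77.075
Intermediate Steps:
W(P, l) = 2 - 19*P
(4754 + 1412)/(1/(W(U(9, 3), -20) + 2683) - 80) = (4754 + 1412)/(1/((2 - 19*3) + 2683) - 80) = 6166/(1/((2 - 57) + 2683) - 80) = 6166/(1/(-55 + 2683) - 80) = 6166/(1/2628 - 80) = 6166/(-210239/2628) = 6166*(-2628/210239) = -16204248/210239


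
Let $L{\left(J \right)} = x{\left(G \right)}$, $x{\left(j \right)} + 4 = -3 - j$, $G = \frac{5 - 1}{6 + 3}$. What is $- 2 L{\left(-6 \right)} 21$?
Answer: $\frac{938}{3} \approx 312.67$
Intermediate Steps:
$G = \frac{4}{9} \approx 0.44444$
$x{\left(j \right)} = -7 - j$ ($x{\left(j \right)} = -4 - \left(3 + j\right) = -7 - j$)
$L{\left(J \right)} = - \frac{67}{9}$ ($L{\left(J \right)} = -7 - \frac{4}{9} = - \frac{67}{9}$)
$- 2 L{\left(-6 \right)} 21 = \left(-2\right) \left(- \frac{67}{9}\right) 21 = \frac{134}{9} \cdot 21 = \frac{938}{3}$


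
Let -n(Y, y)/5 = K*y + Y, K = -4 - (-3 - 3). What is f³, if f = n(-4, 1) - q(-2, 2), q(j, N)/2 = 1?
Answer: 512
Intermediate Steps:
K = 2 (K = -4 - 1*(-6) = -4 + 6 = 2)
q(j, N) = 2 (q(j, N) = 2*1 = 2)
n(Y, y) = -10*y - 5*Y (n(Y, y) = -5*(2*y + Y) = -5*(Y + 2*y) = -10*y - 5*Y)
f = 8 (f = (-10*1 - 5*(-4)) - 1*2 = (-10 + 20) - 2 = 10 - 2 = 8)
f³ = 8³ = 512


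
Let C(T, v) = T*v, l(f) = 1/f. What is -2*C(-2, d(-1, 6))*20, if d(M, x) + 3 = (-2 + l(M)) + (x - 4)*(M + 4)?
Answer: 0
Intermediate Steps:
d(M, x) = -5 + 1/M + (-4 + x)*(4 + M) (d(M, x) = -3 + ((-2 + 1/M) + (x - 4)*(M + 4)) = -3 + ((-2 + 1/M) + (-4 + x)*(4 + M)) = -3 + (-2 + 1/M + (-4 + x)*(4 + M)) = -5 + 1/M + (-4 + x)*(4 + M))
-2*C(-2, d(-1, 6))*20 = -(-4)*(-21 + 1/(-1) - 4*(-1) + 4*6 - 1*6)*20 = -(-4)*(-21 - 1 + 4 + 24 - 6)*20 = -(-4)*0*20 = -2*0*20 = 0*20 = 0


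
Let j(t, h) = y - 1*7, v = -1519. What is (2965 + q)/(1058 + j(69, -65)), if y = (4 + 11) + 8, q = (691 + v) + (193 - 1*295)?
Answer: 2035/1074 ≈ 1.8948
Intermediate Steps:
q = -930 (q = (691 - 1519) + (193 - 1*295) = -828 + (193 - 295) = -828 - 102 = -930)
y = 23 (y = 15 + 8 = 23)
j(t, h) = 16 (j(t, h) = 23 - 1*7 = 23 - 7 = 16)
(2965 + q)/(1058 + j(69, -65)) = (2965 - 930)/(1058 + 16) = 2035/1074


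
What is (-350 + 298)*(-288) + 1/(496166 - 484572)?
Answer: 173631745/11594 ≈ 14976.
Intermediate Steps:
(-350 + 298)*(-288) + 1/(496166 - 484572) = -52*(-288) + 1/11594 = 14976 + 1/11594 = 173631745/11594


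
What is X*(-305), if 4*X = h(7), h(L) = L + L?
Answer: -2135/2 ≈ -1067.5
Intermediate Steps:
h(L) = 2*L
X = 7/2 (X = (2*7)/4 = (1/4)*14 = 7/2 ≈ 3.5000)
X*(-305) = (7/2)*(-305) = -2135/2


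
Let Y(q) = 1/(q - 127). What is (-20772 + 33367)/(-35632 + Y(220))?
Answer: -234267/662755 ≈ -0.35347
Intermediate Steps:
Y(q) = 1/(-127 + q)
(-20772 + 33367)/(-35632 + Y(220)) = (-20772 + 33367)/(-35632 + 1/(-127 + 220)) = 12595/(-35632 + 1/93) = 12595/(-3313775/93) = 12595*(-93/3313775) = -234267/662755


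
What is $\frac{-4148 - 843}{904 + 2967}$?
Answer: $- \frac{713}{553} \approx -1.2893$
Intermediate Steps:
$\frac{-4148 - 843}{904 + 2967} = - \frac{4991}{3871} = \left(-4991\right) \frac{1}{3871} = - \frac{713}{553}$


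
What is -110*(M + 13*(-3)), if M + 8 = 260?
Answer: -23430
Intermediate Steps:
M = 252 (M = -8 + 260 = 252)
-110*(M + 13*(-3)) = -110*(252 + 13*(-3)) = -110*(252 - 39) = -110*213 = -23430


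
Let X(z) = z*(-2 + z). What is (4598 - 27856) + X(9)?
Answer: -23195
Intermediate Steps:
(4598 - 27856) + X(9) = (4598 - 27856) + 9*(-2 + 9) = -23258 + 9*7 = -23258 + 63 = -23195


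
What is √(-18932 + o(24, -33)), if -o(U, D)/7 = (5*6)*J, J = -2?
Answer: 4*I*√1157 ≈ 136.06*I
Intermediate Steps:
o(U, D) = 420 (o(U, D) = -7*5*6*(-2) = -210*(-2) = -7*(-60) = 420)
√(-18932 + o(24, -33)) = √(-18932 + 420) = √(-18512) = 4*I*√1157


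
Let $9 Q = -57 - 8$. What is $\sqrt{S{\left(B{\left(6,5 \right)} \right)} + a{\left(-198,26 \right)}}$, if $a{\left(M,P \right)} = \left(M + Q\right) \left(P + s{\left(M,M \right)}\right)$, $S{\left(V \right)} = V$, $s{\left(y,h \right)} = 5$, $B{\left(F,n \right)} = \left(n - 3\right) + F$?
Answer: $\frac{i \sqrt{57185}}{3} \approx 79.711 i$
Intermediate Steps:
$Q = - \frac{65}{9}$ ($Q = \frac{-57 - 8}{9} = \frac{1}{9} \left(-65\right) = - \frac{65}{9} \approx -7.2222$)
$B{\left(F,n \right)} = -3 + F + n$ ($B{\left(F,n \right)} = \left(-3 + n\right) + F = -3 + F + n$)
$a{\left(M,P \right)} = \left(5 + P\right) \left(- \frac{65}{9} + M\right)$ ($a{\left(M,P \right)} = \left(M - \frac{65}{9}\right) \left(P + 5\right) = \left(- \frac{65}{9} + M\right) \left(5 + P\right) = \left(5 + P\right) \left(- \frac{65}{9} + M\right)$)
$\sqrt{S{\left(B{\left(6,5 \right)} \right)} + a{\left(-198,26 \right)}} = \sqrt{\left(-3 + 6 + 5\right) - \frac{57257}{9}} = \sqrt{8 - \frac{57257}{9}} = \sqrt{- \frac{57185}{9}} = \frac{i \sqrt{57185}}{3}$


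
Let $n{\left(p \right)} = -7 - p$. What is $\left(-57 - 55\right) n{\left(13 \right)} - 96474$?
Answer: $-94234$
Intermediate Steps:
$\left(-57 - 55\right) n{\left(13 \right)} - 96474 = \left(-57 - 55\right) \left(-7 - 13\right) - 96474 = - 112 \left(-7 - 13\right) - 96474 = \left(-112\right) \left(-20\right) - 96474 = 2240 - 96474 = -94234$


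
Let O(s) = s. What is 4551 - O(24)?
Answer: 4527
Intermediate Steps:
4551 - O(24) = 4551 - 1*24 = 4551 - 24 = 4527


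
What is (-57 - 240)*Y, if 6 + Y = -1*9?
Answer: 4455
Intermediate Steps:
Y = -15 (Y = -6 - 1*9 = -6 - 9 = -15)
(-57 - 240)*Y = (-57 - 240)*(-15) = -297*(-15) = 4455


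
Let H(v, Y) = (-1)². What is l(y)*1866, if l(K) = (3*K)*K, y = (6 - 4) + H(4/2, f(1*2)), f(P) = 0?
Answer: 50382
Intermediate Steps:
H(v, Y) = 1
y = 3 (y = (6 - 4) + 1 = 2 + 1 = 3)
l(K) = 3*K²
l(y)*1866 = (3*3²)*1866 = (3*9)*1866 = 27*1866 = 50382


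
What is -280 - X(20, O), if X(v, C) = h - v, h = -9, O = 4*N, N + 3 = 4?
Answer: -251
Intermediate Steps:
N = 1 (N = -3 + 4 = 1)
O = 4 (O = 4*1 = 4)
X(v, C) = -9 - v
-280 - X(20, O) = -280 - (-9 - 1*20) = -280 - (-9 - 20) = -280 - 1*(-29) = -280 + 29 = -251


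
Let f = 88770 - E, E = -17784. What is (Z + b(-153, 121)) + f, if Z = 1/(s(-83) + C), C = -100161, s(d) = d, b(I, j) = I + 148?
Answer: 10680897955/100244 ≈ 1.0655e+5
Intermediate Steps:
b(I, j) = 148 + I
f = 106554 (f = 88770 - 1*(-17784) = 88770 + 17784 = 106554)
Z = -1/100244 (Z = 1/(-83 - 100161) = 1/(-100244) = -1/100244 ≈ -9.9757e-6)
(Z + b(-153, 121)) + f = (-1/100244 + (148 - 153)) + 106554 = (-1/100244 - 5) + 106554 = -501221/100244 + 106554 = 10680897955/100244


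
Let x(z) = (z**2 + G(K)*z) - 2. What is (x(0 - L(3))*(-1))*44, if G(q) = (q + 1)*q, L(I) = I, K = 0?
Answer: -308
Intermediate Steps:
G(q) = q*(1 + q) (G(q) = (1 + q)*q = q*(1 + q))
x(z) = -2 + z**2 (x(z) = (z**2 + (0*(1 + 0))*z) - 2 = (z**2 + (0*1)*z) - 2 = (z**2 + 0*z) - 2 = (z**2 + 0) - 2 = z**2 - 2 = -2 + z**2)
(x(0 - L(3))*(-1))*44 = ((-2 + (0 - 1*3)**2)*(-1))*44 = ((-2 + (0 - 3)**2)*(-1))*44 = ((-2 + (-3)**2)*(-1))*44 = ((-2 + 9)*(-1))*44 = (7*(-1))*44 = -7*44 = -308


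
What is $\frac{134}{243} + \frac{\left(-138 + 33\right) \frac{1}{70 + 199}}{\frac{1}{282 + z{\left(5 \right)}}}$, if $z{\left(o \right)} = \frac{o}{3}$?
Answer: $- \frac{7201709}{65367} \approx -110.17$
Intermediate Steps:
$z{\left(o \right)} = \frac{o}{3}$ ($z{\left(o \right)} = o \frac{1}{3} = \frac{o}{3}$)
$\frac{134}{243} + \frac{\left(-138 + 33\right) \frac{1}{70 + 199}}{\frac{1}{282 + z{\left(5 \right)}}} = \frac{134}{243} + \frac{\left(-138 + 33\right) \frac{1}{70 + 199}}{\frac{1}{282 + \frac{1}{3} \cdot 5}} = 134 \cdot \frac{1}{243} + \frac{\left(-105\right) \frac{1}{269}}{\frac{1}{282 + \frac{5}{3}}} = \frac{134}{243} + \frac{\left(-105\right) \frac{1}{269}}{\frac{1}{\frac{851}{3}}} = \frac{134}{243} - \frac{105}{269 \cdot \frac{3}{851}} = \frac{134}{243} - \frac{29785}{269} = - \frac{7201709}{65367}$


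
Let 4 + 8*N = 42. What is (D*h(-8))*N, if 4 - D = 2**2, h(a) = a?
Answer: 0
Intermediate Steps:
N = 19/4 (N = -1/2 + (1/8)*42 = -1/2 + 21/4 = 19/4 ≈ 4.7500)
D = 0 (D = 4 - 1*2**2 = 4 - 1*4 = 4 - 4 = 0)
(D*h(-8))*N = (0*(-8))*(19/4) = 0*(19/4) = 0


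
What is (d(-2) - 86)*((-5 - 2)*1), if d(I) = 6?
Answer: 560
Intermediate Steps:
(d(-2) - 86)*((-5 - 2)*1) = (6 - 86)*((-5 - 2)*1) = -(-560) = -80*(-7) = 560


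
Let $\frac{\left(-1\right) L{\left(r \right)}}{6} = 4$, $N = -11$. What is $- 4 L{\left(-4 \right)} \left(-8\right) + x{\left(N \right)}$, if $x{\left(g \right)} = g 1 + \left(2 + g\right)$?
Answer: $-788$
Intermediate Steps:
$L{\left(r \right)} = -24$ ($L{\left(r \right)} = \left(-6\right) 4 = -24$)
$x{\left(g \right)} = 2 + 2 g$ ($x{\left(g \right)} = g + \left(2 + g\right) = 2 + 2 g$)
$- 4 L{\left(-4 \right)} \left(-8\right) + x{\left(N \right)} = \left(-4\right) \left(-24\right) \left(-8\right) + \left(2 + 2 \left(-11\right)\right) = 96 \left(-8\right) + \left(2 - 22\right) = -768 - 20 = -788$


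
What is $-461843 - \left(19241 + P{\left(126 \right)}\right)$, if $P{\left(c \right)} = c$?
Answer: $-481210$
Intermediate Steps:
$-461843 - \left(19241 + P{\left(126 \right)}\right) = -461843 - 19367 = -481210$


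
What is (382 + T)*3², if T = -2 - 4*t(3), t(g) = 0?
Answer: 3420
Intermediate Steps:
T = -2 (T = -2 - 4*0 = -2 + 0 = -2)
(382 + T)*3² = (382 - 2)*3² = 380*9 = 3420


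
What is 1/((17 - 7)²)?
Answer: 1/100 ≈ 0.010000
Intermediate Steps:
1/((17 - 7)²) = 1/(10²) = 1/100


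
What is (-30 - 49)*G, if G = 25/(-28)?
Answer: 1975/28 ≈ 70.536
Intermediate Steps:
G = -25/28 (G = 25*(-1/28) = -25/28 ≈ -0.89286)
(-30 - 49)*G = (-30 - 49)*(-25/28) = -79*(-25/28) = 1975/28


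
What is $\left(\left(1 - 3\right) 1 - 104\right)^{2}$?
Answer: $11236$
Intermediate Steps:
$\left(\left(1 - 3\right) 1 - 104\right)^{2} = \left(\left(-2\right) 1 - 104\right)^{2} = \left(-2 - 104\right)^{2} = \left(-106\right)^{2} = 11236$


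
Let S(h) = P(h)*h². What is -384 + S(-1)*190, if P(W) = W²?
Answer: -194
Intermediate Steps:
S(h) = h⁴ (S(h) = h²*h² = h⁴)
-384 + S(-1)*190 = -384 + (-1)⁴*190 = -384 + 1*190 = -384 + 190 = -194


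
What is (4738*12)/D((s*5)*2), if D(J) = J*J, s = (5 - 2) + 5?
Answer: 7107/800 ≈ 8.8837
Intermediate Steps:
s = 8 (s = 3 + 5 = 8)
D(J) = J²
(4738*12)/D((s*5)*2) = (4738*12)/(((8*5)*2)²) = 56856/((40*2)²) = 56856/(80²) = 56856/6400 = 56856*(1/6400) = 7107/800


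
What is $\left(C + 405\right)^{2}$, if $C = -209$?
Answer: $38416$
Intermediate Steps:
$\left(C + 405\right)^{2} = \left(-209 + 405\right)^{2} = 196^{2} = 38416$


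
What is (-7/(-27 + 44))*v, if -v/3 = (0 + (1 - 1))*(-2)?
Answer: 0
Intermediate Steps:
v = 0 (v = -3*(0 + (1 - 1))*(-2) = -3*(0 + 0)*(-2) = -0*(-2) = -3*0 = 0)
(-7/(-27 + 44))*v = -7/(-27 + 44)*0 = -7/17*0 = 0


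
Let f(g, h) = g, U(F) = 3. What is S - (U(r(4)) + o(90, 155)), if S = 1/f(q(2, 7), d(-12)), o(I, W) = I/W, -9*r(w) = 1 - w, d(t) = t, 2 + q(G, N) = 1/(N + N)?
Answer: -3431/837 ≈ -4.0992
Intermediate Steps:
q(G, N) = -2 + 1/(2*N) (q(G, N) = -2 + 1/(N + N) = -2 + 1/(2*N))
r(w) = -1/9 + w/9 (r(w) = -(1 - w)/9 = -1/9 + w/9)
S = -14/27 (S = 1/(-2 + (1/2)/7) = 1/(-2 + (1/2)*(1/7)) = 1/(-2 + 1/14) = 1/(-27/14) = -14/27 ≈ -0.51852)
S - (U(r(4)) + o(90, 155)) = -14/27 - (3 + 90/155) = -14/27 - (3 + 90*(1/155)) = -14/27 - (3 + 18/31) = -14/27 - 1*111/31 = -14/27 - 111/31 = -3431/837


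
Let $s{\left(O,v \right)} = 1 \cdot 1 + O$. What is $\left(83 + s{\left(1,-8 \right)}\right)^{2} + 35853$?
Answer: $43078$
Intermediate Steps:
$s{\left(O,v \right)} = 1 + O$
$\left(83 + s{\left(1,-8 \right)}\right)^{2} + 35853 = \left(83 + \left(1 + 1\right)\right)^{2} + 35853 = \left(83 + 2\right)^{2} + 35853 = 85^{2} + 35853 = 7225 + 35853 = 43078$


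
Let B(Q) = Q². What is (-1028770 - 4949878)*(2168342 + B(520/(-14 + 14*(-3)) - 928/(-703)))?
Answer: -313942567073644100904/24216241 ≈ -1.2964e+13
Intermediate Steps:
(-1028770 - 4949878)*(2168342 + B(520/(-14 + 14*(-3)) - 928/(-703))) = (-1028770 - 4949878)*(2168342 + (520/(-14 + 14*(-3)) - 928/(-703))²) = -5978648*(2168342 + (520/(-14 - 42) - 928*(-1/703))²) = -5978648*(2168342 + (520/(-56) + 928/703)²) = -5978648*(2168342 + (520*(-1/56) + 928/703)²) = -5978648*(2168342 + (-65/7 + 928/703)²) = -5978648*(2168342 + (-39199/4921)²) = -5978648*(2168342 + 1536561601/24216241) = -5978648*52510629004023/24216241 = -313942567073644100904/24216241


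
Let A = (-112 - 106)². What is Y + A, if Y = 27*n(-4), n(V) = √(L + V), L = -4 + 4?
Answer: 47524 + 54*I ≈ 47524.0 + 54.0*I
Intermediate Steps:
L = 0
n(V) = √V (n(V) = √(0 + V) = √V)
A = 47524 (A = (-218)² = 47524)
Y = 54*I (Y = 27*√(-4) = 27*(2*I) = 54*I ≈ 54.0*I)
Y + A = 54*I + 47524 = 47524 + 54*I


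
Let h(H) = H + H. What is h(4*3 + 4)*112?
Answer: 3584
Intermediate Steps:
h(H) = 2*H
h(4*3 + 4)*112 = (2*(4*3 + 4))*112 = (2*(12 + 4))*112 = (2*16)*112 = 32*112 = 3584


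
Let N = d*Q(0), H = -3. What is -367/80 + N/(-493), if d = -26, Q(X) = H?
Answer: -187171/39440 ≈ -4.7457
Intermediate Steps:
Q(X) = -3
N = 78 (N = -26*(-3) = 78)
-367/80 + N/(-493) = -367/80 + 78/(-493) = -367*1/80 + 78*(-1/493) = -367/80 - 78/493 = -187171/39440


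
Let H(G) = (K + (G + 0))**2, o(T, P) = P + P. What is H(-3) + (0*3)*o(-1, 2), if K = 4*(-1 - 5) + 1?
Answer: 676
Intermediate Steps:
o(T, P) = 2*P
K = -23 (K = 4*(-6) + 1 = -24 + 1 = -23)
H(G) = (-23 + G)**2 (H(G) = (-23 + (G + 0))**2 = (-23 + G)**2)
H(-3) + (0*3)*o(-1, 2) = (-23 - 3)**2 + (0*3)*(2*2) = (-26)**2 + 0*4 = 676 + 0 = 676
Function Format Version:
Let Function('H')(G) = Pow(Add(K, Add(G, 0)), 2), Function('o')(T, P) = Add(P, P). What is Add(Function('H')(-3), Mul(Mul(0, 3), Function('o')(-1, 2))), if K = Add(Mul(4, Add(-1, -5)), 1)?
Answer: 676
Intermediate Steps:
Function('o')(T, P) = Mul(2, P)
K = -23 (K = Add(Mul(4, -6), 1) = Add(-24, 1) = -23)
Function('H')(G) = Pow(Add(-23, G), 2) (Function('H')(G) = Pow(Add(-23, Add(G, 0)), 2) = Pow(Add(-23, G), 2))
Add(Function('H')(-3), Mul(Mul(0, 3), Function('o')(-1, 2))) = Add(Pow(Add(-23, -3), 2), Mul(Mul(0, 3), Mul(2, 2))) = Add(Pow(-26, 2), Mul(0, 4)) = Add(676, 0) = 676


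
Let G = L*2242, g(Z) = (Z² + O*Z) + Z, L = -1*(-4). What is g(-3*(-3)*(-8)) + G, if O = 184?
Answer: 832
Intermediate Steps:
L = 4
g(Z) = Z² + 185*Z (g(Z) = (Z² + 184*Z) + Z = Z² + 185*Z)
G = 8968 (G = 4*2242 = 8968)
g(-3*(-3)*(-8)) + G = (-3*(-3)*(-8))*(185 - 3*(-3)*(-8)) + 8968 = (9*(-8))*(185 + 9*(-8)) + 8968 = -72*(185 - 72) + 8968 = -72*113 + 8968 = -8136 + 8968 = 832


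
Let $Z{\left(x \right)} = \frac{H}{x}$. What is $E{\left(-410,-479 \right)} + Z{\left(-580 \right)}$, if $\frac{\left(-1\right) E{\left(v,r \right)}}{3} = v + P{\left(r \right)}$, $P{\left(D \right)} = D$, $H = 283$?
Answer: $\frac{1546577}{580} \approx 2666.5$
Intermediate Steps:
$Z{\left(x \right)} = \frac{283}{x}$
$E{\left(v,r \right)} = - 3 r - 3 v$ ($E{\left(v,r \right)} = - 3 \left(v + r\right) = - 3 \left(r + v\right) = - 3 r - 3 v$)
$E{\left(-410,-479 \right)} + Z{\left(-580 \right)} = \left(\left(-3\right) \left(-479\right) - -1230\right) + \frac{283}{-580} = \left(1437 + 1230\right) + 283 \left(- \frac{1}{580}\right) = 2667 - \frac{283}{580} = \frac{1546577}{580}$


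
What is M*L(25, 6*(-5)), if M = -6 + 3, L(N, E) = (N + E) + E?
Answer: 105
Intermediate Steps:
L(N, E) = N + 2*E (L(N, E) = (E + N) + E = N + 2*E)
M = -3
M*L(25, 6*(-5)) = -3*(25 + 2*(6*(-5))) = -3*(25 + 2*(-30)) = -3*(25 - 60) = -3*(-35) = 105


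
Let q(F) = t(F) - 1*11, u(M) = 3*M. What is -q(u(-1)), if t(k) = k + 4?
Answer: 10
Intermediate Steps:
t(k) = 4 + k
q(F) = -7 + F (q(F) = (4 + F) - 1*11 = (4 + F) - 11 = -7 + F)
-q(u(-1)) = -(-7 + 3*(-1)) = -(-7 - 3) = -1*(-10) = 10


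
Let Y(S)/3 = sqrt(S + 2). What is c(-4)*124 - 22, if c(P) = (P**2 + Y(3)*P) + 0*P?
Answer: 1962 - 1488*sqrt(5) ≈ -1365.3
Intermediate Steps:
Y(S) = 3*sqrt(2 + S) (Y(S) = 3*sqrt(S + 2) = 3*sqrt(2 + S))
c(P) = P**2 + 3*P*sqrt(5) (c(P) = (P**2 + (3*sqrt(2 + 3))*P) + 0*P = (P**2 + (3*sqrt(5))*P) + 0 = (P**2 + 3*P*sqrt(5)) + 0 = P**2 + 3*P*sqrt(5))
c(-4)*124 - 22 = -4*(-4 + 3*sqrt(5))*124 - 22 = (16 - 12*sqrt(5))*124 - 22 = (1984 - 1488*sqrt(5)) - 22 = 1962 - 1488*sqrt(5)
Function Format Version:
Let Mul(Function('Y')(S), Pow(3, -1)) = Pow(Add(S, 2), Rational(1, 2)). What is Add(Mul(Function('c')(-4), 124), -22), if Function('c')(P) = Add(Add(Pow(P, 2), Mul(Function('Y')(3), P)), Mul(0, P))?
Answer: Add(1962, Mul(-1488, Pow(5, Rational(1, 2)))) ≈ -1365.3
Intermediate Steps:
Function('Y')(S) = Mul(3, Pow(Add(2, S), Rational(1, 2))) (Function('Y')(S) = Mul(3, Pow(Add(S, 2), Rational(1, 2))) = Mul(3, Pow(Add(2, S), Rational(1, 2))))
Function('c')(P) = Add(Pow(P, 2), Mul(3, P, Pow(5, Rational(1, 2)))) (Function('c')(P) = Add(Add(Pow(P, 2), Mul(Mul(3, Pow(Add(2, 3), Rational(1, 2))), P)), Mul(0, P)) = Add(Add(Pow(P, 2), Mul(Mul(3, Pow(5, Rational(1, 2))), P)), 0) = Add(Add(Pow(P, 2), Mul(3, P, Pow(5, Rational(1, 2)))), 0) = Add(Pow(P, 2), Mul(3, P, Pow(5, Rational(1, 2)))))
Add(Mul(Function('c')(-4), 124), -22) = Add(Mul(Mul(-4, Add(-4, Mul(3, Pow(5, Rational(1, 2))))), 124), -22) = Add(Mul(Add(16, Mul(-12, Pow(5, Rational(1, 2)))), 124), -22) = Add(Add(1984, Mul(-1488, Pow(5, Rational(1, 2)))), -22) = Add(1962, Mul(-1488, Pow(5, Rational(1, 2))))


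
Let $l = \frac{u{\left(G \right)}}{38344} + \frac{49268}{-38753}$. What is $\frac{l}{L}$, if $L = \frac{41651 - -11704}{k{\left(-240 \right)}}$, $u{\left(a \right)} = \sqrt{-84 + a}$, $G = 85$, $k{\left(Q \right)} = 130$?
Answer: $- \frac{629697813}{203288710724} \approx -0.0030976$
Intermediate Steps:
$l = - \frac{1889093439}{1485945032}$ ($l = \frac{\sqrt{-84 + 85}}{38344} + \frac{49268}{-38753} = \sqrt{1} \cdot \frac{1}{38344} + 49268 \left(- \frac{1}{38753}\right) = 1 \cdot \frac{1}{38344} - \frac{49268}{38753} = \frac{1}{38344} - \frac{49268}{38753} = - \frac{1889093439}{1485945032} \approx -1.2713$)
$L = \frac{10671}{26}$ ($L = \frac{41651 - -11704}{130} = \left(41651 + 11704\right) \frac{1}{130} = 53355 \cdot \frac{1}{130} = \frac{10671}{26} \approx 410.42$)
$\frac{l}{L} = - \frac{1889093439}{1485945032 \cdot \frac{10671}{26}} = \left(- \frac{1889093439}{1485945032}\right) \frac{26}{10671} = - \frac{629697813}{203288710724}$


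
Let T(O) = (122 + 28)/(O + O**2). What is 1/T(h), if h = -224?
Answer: 24976/75 ≈ 333.01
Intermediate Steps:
T(O) = 150/(O + O**2)
1/T(h) = 1/(150/(-224*(1 - 224))) = 1/(150*(-1/224)/(-223)) = 1/(150*(-1/224)*(-1/223)) = 1/(75/24976) = 24976/75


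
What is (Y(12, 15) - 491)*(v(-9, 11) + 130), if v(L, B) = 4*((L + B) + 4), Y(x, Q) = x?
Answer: -73766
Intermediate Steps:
v(L, B) = 16 + 4*B + 4*L (v(L, B) = 4*((B + L) + 4) = 4*(4 + B + L) = 16 + 4*B + 4*L)
(Y(12, 15) - 491)*(v(-9, 11) + 130) = (12 - 491)*((16 + 4*11 + 4*(-9)) + 130) = -479*((16 + 44 - 36) + 130) = -479*(24 + 130) = -479*154 = -73766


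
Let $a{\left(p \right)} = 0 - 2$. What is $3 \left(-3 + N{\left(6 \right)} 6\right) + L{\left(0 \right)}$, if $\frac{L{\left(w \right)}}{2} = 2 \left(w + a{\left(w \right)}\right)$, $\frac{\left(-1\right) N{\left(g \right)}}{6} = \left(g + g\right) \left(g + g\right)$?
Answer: $-15569$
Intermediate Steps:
$a{\left(p \right)} = -2$ ($a{\left(p \right)} = 0 - 2 = -2$)
$N{\left(g \right)} = - 24 g^{2}$ ($N{\left(g \right)} = - 6 \left(g + g\right) \left(g + g\right) = - 6 \cdot 2 g 2 g = - 6 \cdot 4 g^{2} = - 24 g^{2}$)
$L{\left(w \right)} = -8 + 4 w$ ($L{\left(w \right)} = 2 \cdot 2 \left(w - 2\right) = 2 \cdot 2 \left(-2 + w\right) = 2 \left(-4 + 2 w\right) = -8 + 4 w$)
$3 \left(-3 + N{\left(6 \right)} 6\right) + L{\left(0 \right)} = 3 \left(-3 + - 24 \cdot 6^{2} \cdot 6\right) + \left(-8 + 4 \cdot 0\right) = 3 \left(-3 + \left(-24\right) 36 \cdot 6\right) + \left(-8 + 0\right) = 3 \left(-3 - 5184\right) - 8 = 3 \left(-5187\right) - 8 = -15561 - 8 = -15569$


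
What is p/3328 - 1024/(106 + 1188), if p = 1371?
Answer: -816899/2153216 ≈ -0.37939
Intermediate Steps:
p/3328 - 1024/(106 + 1188) = 1371/3328 - 1024/(106 + 1188) = 1371*(1/3328) - 1024/1294 = 1371/3328 - 1024*1/1294 = 1371/3328 - 512/647 = -816899/2153216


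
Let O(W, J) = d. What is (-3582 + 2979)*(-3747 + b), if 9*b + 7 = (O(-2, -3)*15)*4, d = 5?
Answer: 2239810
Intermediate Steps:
O(W, J) = 5
b = 293/9 (b = -7/9 + ((5*15)*4)/9 = -7/9 + (75*4)/9 = -7/9 + (⅑)*300 = -7/9 + 100/3 = 293/9 ≈ 32.556)
(-3582 + 2979)*(-3747 + b) = (-3582 + 2979)*(-3747 + 293/9) = -603*(-33430/9) = 2239810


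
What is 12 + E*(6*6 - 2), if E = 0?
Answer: 12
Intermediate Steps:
12 + E*(6*6 - 2) = 12 + 0*(6*6 - 2) = 12 + 0*(36 - 2) = 12 + 0*34 = 12 + 0 = 12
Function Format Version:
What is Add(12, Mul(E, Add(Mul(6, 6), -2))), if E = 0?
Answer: 12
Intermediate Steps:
Add(12, Mul(E, Add(Mul(6, 6), -2))) = Add(12, Mul(0, Add(Mul(6, 6), -2))) = Add(12, Mul(0, Add(36, -2))) = Add(12, Mul(0, 34)) = Add(12, 0) = 12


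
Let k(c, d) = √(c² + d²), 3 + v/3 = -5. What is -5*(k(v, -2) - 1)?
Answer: 5 - 10*√145 ≈ -115.42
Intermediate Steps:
v = -24 (v = -9 + 3*(-5) = -9 - 15 = -24)
-5*(k(v, -2) - 1) = -5*(√((-24)² + (-2)²) - 1) = -5*(√(576 + 4) - 1) = -5*(√580 - 1) = -5*(2*√145 - 1) = -5*(-1 + 2*√145) = 5 - 10*√145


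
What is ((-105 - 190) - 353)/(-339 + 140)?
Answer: 648/199 ≈ 3.2563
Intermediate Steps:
((-105 - 190) - 353)/(-339 + 140) = (-295 - 353)/(-199) = -648*(-1/199) = 648/199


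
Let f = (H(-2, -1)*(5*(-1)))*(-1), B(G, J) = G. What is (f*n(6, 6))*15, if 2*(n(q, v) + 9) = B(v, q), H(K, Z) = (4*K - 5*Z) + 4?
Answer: -450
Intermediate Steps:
H(K, Z) = 4 - 5*Z + 4*K (H(K, Z) = (-5*Z + 4*K) + 4 = 4 - 5*Z + 4*K)
n(q, v) = -9 + v/2
f = 5 (f = ((4 - 5*(-1) + 4*(-2))*(5*(-1)))*(-1) = ((4 + 5 - 8)*(-5))*(-1) = (1*(-5))*(-1) = -5*(-1) = 5)
(f*n(6, 6))*15 = (5*(-9 + (1/2)*6))*15 = (5*(-9 + 3))*15 = (5*(-6))*15 = -30*15 = -450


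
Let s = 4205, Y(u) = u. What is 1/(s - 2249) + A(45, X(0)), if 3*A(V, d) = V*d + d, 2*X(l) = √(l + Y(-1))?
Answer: 1/1956 + 23*I/3 ≈ 0.00051125 + 7.6667*I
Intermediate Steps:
X(l) = √(-1 + l)/2 (X(l) = √(l - 1)/2 = √(-1 + l)/2)
A(V, d) = d/3 + V*d/3 (A(V, d) = (V*d + d)/3 = (d + V*d)/3 = d/3 + V*d/3)
1/(s - 2249) + A(45, X(0)) = 1/(4205 - 2249) + (√(-1 + 0)/2)*(1 + 45)/3 = 1/1956 + (⅓)*(√(-1)/2)*46 = 1/1956 + (⅓)*(I/2)*46 = 1/1956 + 23*I/3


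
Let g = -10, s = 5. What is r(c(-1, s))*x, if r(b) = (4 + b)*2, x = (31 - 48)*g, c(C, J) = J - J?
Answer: 1360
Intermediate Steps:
c(C, J) = 0
x = 170 (x = (31 - 48)*(-10) = -17*(-10) = 170)
r(b) = 8 + 2*b
r(c(-1, s))*x = (8 + 2*0)*170 = (8 + 0)*170 = 8*170 = 1360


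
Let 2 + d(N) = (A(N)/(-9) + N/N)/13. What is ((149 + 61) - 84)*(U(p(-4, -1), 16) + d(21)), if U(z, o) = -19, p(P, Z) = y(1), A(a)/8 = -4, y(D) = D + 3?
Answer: -33824/13 ≈ -2601.8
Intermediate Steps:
y(D) = 3 + D
A(a) = -32 (A(a) = 8*(-4) = -32)
p(P, Z) = 4 (p(P, Z) = 3 + 1 = 4)
d(N) = -193/117 (d(N) = -2 + (-32/(-9) + N/N)/13 = -2 + (-32*(-⅑) + 1)*(1/13) = -2 + (32/9 + 1)*(1/13) = -2 + (41/9)*(1/13) = -2 + 41/117 = -193/117)
((149 + 61) - 84)*(U(p(-4, -1), 16) + d(21)) = ((149 + 61) - 84)*(-19 - 193/117) = (210 - 84)*(-2416/117) = 126*(-2416/117) = -33824/13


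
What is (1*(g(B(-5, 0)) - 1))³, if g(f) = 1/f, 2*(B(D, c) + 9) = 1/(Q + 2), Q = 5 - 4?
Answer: -205379/148877 ≈ -1.3795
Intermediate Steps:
Q = 1
B(D, c) = -53/6 (B(D, c) = -9 + 1/(2*(1 + 2)) = -9 + (½)/3 = -9 + (½)*(⅓) = -9 + ⅙ = -53/6)
(1*(g(B(-5, 0)) - 1))³ = (1*(1/(-53/6) - 1))³ = (1*(-6/53 - 1))³ = (1*(-59/53))³ = (-59/53)³ = -205379/148877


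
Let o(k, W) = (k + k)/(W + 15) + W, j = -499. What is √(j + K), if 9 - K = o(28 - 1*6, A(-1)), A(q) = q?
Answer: I*√24115/7 ≈ 22.184*I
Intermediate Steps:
o(k, W) = W + 2*k/(15 + W) (o(k, W) = (2*k)/(15 + W) + W = 2*k/(15 + W) + W = W + 2*k/(15 + W))
K = 48/7 (K = 9 - ((-1)² + 2*(28 - 1*6) + 15*(-1))/(15 - 1) = 9 - (1 + 2*(28 - 6) - 15)/14 = 9 - (1 + 2*22 - 15)/14 = 9 - (1 + 44 - 15)/14 = 9 - 30/14 = 9 - 1*15/7 = 9 - 15/7 = 48/7 ≈ 6.8571)
√(j + K) = √(-499 + 48/7) = √(-3445/7) = I*√24115/7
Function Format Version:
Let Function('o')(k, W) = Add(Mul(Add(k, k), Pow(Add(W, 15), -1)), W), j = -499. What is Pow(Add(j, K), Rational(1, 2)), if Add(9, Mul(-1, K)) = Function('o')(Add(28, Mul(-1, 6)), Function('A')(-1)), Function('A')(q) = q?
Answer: Mul(Rational(1, 7), I, Pow(24115, Rational(1, 2))) ≈ Mul(22.184, I)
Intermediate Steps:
Function('o')(k, W) = Add(W, Mul(2, k, Pow(Add(15, W), -1))) (Function('o')(k, W) = Add(Mul(Mul(2, k), Pow(Add(15, W), -1)), W) = Add(Mul(2, k, Pow(Add(15, W), -1)), W) = Add(W, Mul(2, k, Pow(Add(15, W), -1))))
K = Rational(48, 7) (K = Add(9, Mul(-1, Mul(Pow(Add(15, -1), -1), Add(Pow(-1, 2), Mul(2, Add(28, Mul(-1, 6))), Mul(15, -1))))) = Add(9, Mul(-1, Mul(Pow(14, -1), Add(1, Mul(2, Add(28, -6)), -15)))) = Add(9, Mul(-1, Mul(Rational(1, 14), Add(1, Mul(2, 22), -15)))) = Add(9, Mul(-1, Mul(Rational(1, 14), Add(1, 44, -15)))) = Add(9, Mul(-1, Mul(Rational(1, 14), 30))) = Add(9, Mul(-1, Rational(15, 7))) = Add(9, Rational(-15, 7)) = Rational(48, 7) ≈ 6.8571)
Pow(Add(j, K), Rational(1, 2)) = Pow(Add(-499, Rational(48, 7)), Rational(1, 2)) = Pow(Rational(-3445, 7), Rational(1, 2)) = Mul(Rational(1, 7), I, Pow(24115, Rational(1, 2)))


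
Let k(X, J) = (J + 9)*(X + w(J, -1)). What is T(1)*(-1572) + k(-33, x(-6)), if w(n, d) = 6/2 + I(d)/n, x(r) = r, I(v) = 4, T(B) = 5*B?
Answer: -7952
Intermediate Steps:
w(n, d) = 3 + 4/n (w(n, d) = 6/2 + 4/n = 6*(½) + 4/n = 3 + 4/n)
k(X, J) = (9 + J)*(3 + X + 4/J) (k(X, J) = (J + 9)*(X + (3 + 4/J)) = (9 + J)*(3 + X + 4/J))
T(1)*(-1572) + k(-33, x(-6)) = (5*1)*(-1572) + (31 + 3*(-6) + 9*(-33) + 36/(-6) - 6*(-33)) = 5*(-1572) + (31 - 18 - 297 + 36*(-⅙) + 198) = -7860 + (31 - 18 - 297 - 6 + 198) = -7860 - 92 = -7952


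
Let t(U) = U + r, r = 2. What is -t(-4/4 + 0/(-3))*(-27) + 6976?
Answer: 7003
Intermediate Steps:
t(U) = 2 + U (t(U) = U + 2 = 2 + U)
-t(-4/4 + 0/(-3))*(-27) + 6976 = -(2 + (-4/4 + 0/(-3)))*(-27) + 6976 = -(2 + (-4*¼ + 0*(-⅓)))*(-27) + 6976 = -(2 + (-1 + 0))*(-27) + 6976 = -(2 - 1)*(-27) + 6976 = -1*1*(-27) + 6976 = -1*(-27) + 6976 = 27 + 6976 = 7003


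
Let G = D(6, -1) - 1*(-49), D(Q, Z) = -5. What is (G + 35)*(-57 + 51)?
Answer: -474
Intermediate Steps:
G = 44 (G = -5 - 1*(-49) = -5 + 49 = 44)
(G + 35)*(-57 + 51) = (44 + 35)*(-57 + 51) = 79*(-6) = -474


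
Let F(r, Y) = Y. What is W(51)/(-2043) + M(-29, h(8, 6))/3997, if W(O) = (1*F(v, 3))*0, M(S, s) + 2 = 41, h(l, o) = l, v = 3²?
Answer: 39/3997 ≈ 0.0097573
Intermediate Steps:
v = 9
M(S, s) = 39 (M(S, s) = -2 + 41 = 39)
W(O) = 0 (W(O) = (1*3)*0 = 3*0 = 0)
W(51)/(-2043) + M(-29, h(8, 6))/3997 = 0/(-2043) + 39/3997 = 0*(-1/2043) + 39*(1/3997) = 0 + 39/3997 = 39/3997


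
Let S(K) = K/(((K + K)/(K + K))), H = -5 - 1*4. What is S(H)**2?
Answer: 81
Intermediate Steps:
H = -9 (H = -5 - 4 = -9)
S(K) = K (S(K) = K/(((2*K)/((2*K)))) = K/(((2*K)*(1/(2*K)))) = K/1 = K*1 = K)
S(H)**2 = (-9)**2 = 81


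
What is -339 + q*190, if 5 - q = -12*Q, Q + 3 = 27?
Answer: 55331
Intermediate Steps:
Q = 24 (Q = -3 + 27 = 24)
q = 293 (q = 5 - (-12)*24 = 5 - 1*(-288) = 5 + 288 = 293)
-339 + q*190 = -339 + 293*190 = -339 + 55670 = 55331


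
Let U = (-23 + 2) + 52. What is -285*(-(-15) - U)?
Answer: 4560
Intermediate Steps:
U = 31 (U = -21 + 52 = 31)
-285*(-(-15) - U) = -285*(-(-15) - 1*31) = -285*(-5*(-3) - 31) = -285*(15 - 31) = -285*(-16) = 4560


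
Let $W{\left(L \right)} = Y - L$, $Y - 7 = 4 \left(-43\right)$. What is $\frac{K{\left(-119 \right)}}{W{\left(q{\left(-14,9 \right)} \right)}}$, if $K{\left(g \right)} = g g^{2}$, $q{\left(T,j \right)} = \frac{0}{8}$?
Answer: $\frac{1685159}{165} \approx 10213.0$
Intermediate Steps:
$q{\left(T,j \right)} = 0$ ($q{\left(T,j \right)} = 0 \cdot \frac{1}{8} = 0$)
$Y = -165$ ($Y = 7 + 4 \left(-43\right) = 7 - 172 = -165$)
$K{\left(g \right)} = g^{3}$
$W{\left(L \right)} = -165 - L$
$\frac{K{\left(-119 \right)}}{W{\left(q{\left(-14,9 \right)} \right)}} = \frac{\left(-119\right)^{3}}{-165 - 0} = - \frac{1685159}{-165 + 0} = - \frac{1685159}{-165} = \left(-1685159\right) \left(- \frac{1}{165}\right) = \frac{1685159}{165}$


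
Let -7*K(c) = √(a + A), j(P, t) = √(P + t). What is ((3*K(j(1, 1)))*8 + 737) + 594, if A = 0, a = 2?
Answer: 1331 - 24*√2/7 ≈ 1326.2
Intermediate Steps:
K(c) = -√2/7 (K(c) = -√(2 + 0)/7 = -√2/7)
((3*K(j(1, 1)))*8 + 737) + 594 = ((3*(-√2/7))*8 + 737) + 594 = (-3*√2/7*8 + 737) + 594 = (-24*√2/7 + 737) + 594 = (737 - 24*√2/7) + 594 = 1331 - 24*√2/7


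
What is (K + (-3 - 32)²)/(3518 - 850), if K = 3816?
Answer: 5041/2668 ≈ 1.8894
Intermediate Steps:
(K + (-3 - 32)²)/(3518 - 850) = (3816 + (-3 - 32)²)/(3518 - 850) = (3816 + (-35)²)/2668 = (3816 + 1225)*(1/2668) = 5041*(1/2668) = 5041/2668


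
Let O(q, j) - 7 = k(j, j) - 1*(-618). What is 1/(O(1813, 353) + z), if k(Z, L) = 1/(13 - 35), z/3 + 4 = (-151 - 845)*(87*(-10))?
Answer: 22/57203805 ≈ 3.8459e-7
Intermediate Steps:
z = 2599548 (z = -12 + 3*((-151 - 845)*(87*(-10))) = -12 + 3*(-996*(-870)) = -12 + 3*866520 = -12 + 2599560 = 2599548)
k(Z, L) = -1/22 (k(Z, L) = 1/(-22) = -1/22)
O(q, j) = 13749/22 (O(q, j) = 7 + (-1/22 - 1*(-618)) = 7 + (-1/22 + 618) = 7 + 13595/22 = 13749/22)
1/(O(1813, 353) + z) = 1/(13749/22 + 2599548) = 1/(57203805/22) = 22/57203805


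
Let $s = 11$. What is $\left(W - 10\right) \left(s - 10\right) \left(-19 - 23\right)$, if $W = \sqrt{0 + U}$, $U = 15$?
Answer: $420 - 42 \sqrt{15} \approx 257.33$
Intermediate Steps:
$W = \sqrt{15}$ ($W = \sqrt{0 + 15} = \sqrt{15} \approx 3.873$)
$\left(W - 10\right) \left(s - 10\right) \left(-19 - 23\right) = \left(\sqrt{15} - 10\right) \left(11 - 10\right) \left(-19 - 23\right) = \left(-10 + \sqrt{15}\right) 1 \left(-42\right) = \left(-10 + \sqrt{15}\right) \left(-42\right) = 420 - 42 \sqrt{15}$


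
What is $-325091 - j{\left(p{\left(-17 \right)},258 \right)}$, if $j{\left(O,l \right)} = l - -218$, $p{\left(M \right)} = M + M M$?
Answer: $-325567$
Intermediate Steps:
$p{\left(M \right)} = M + M^{2}$
$j{\left(O,l \right)} = 218 + l$ ($j{\left(O,l \right)} = l + 218 = 218 + l$)
$-325091 - j{\left(p{\left(-17 \right)},258 \right)} = -325091 - \left(218 + 258\right) = -325091 - 476 = -325567$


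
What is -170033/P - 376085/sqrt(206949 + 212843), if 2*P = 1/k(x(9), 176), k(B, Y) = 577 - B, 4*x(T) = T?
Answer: -390905867/2 - 376085*sqrt(26237)/104948 ≈ -1.9545e+8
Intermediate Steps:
x(T) = T/4
P = 2/2299 (P = 1/(2*(577 - 9/4)) = 1/(2*(2299/4)) = (1/2)*(4/2299) = 2/2299 ≈ 0.00086994)
-170033/P - 376085/sqrt(206949 + 212843) = -170033/2/2299 - 376085/sqrt(206949 + 212843) = -170033*2299/2 - 376085*sqrt(26237)/104948 = -390905867/2 - 376085*sqrt(26237)/104948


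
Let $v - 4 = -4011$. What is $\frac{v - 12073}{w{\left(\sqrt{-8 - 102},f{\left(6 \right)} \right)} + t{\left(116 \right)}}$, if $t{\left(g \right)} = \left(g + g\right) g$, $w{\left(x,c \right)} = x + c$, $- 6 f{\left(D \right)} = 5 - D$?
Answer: $- \frac{15578915040}{26073533689} + \frac{578880 i \sqrt{110}}{26073533689} \approx -0.5975 + 0.00023285 i$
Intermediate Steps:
$f{\left(D \right)} = - \frac{5}{6} + \frac{D}{6}$ ($f{\left(D \right)} = - \frac{5 - D}{6} = - \frac{5}{6} + \frac{D}{6}$)
$w{\left(x,c \right)} = c + x$
$v = -4007$ ($v = 4 - 4011 = -4007$)
$t{\left(g \right)} = 2 g^{2}$ ($t{\left(g \right)} = 2 g g = 2 g^{2}$)
$\frac{v - 12073}{w{\left(\sqrt{-8 - 102},f{\left(6 \right)} \right)} + t{\left(116 \right)}} = \frac{-4007 - 12073}{\left(\left(- \frac{5}{6} + \frac{1}{6} \cdot 6\right) + \sqrt{-8 - 102}\right) + 2 \cdot 116^{2}} = - \frac{16080}{\left(\left(- \frac{5}{6} + 1\right) + \sqrt{-110}\right) + 2 \cdot 13456} = - \frac{16080}{\left(\frac{1}{6} + i \sqrt{110}\right) + 26912} = - \frac{16080}{\frac{161473}{6} + i \sqrt{110}}$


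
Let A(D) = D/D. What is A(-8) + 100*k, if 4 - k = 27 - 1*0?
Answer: -2299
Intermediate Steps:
A(D) = 1
k = -23 (k = 4 - (27 - 1*0) = 4 - (27 + 0) = 4 - 1*27 = 4 - 27 = -23)
A(-8) + 100*k = 1 + 100*(-23) = 1 - 2300 = -2299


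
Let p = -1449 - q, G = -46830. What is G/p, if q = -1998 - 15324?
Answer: -15610/5291 ≈ -2.9503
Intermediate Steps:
q = -17322
p = 15873 (p = -1449 - 1*(-17322) = -1449 + 17322 = 15873)
G/p = -46830/15873 = -46830*1/15873 = -15610/5291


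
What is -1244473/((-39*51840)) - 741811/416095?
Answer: -39277792577/33649769088 ≈ -1.1673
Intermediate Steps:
-1244473/((-39*51840)) - 741811/416095 = -1244473/(-2021760) - 741811*1/416095 = -1244473*(-1/2021760) - 741811/416095 = 1244473/2021760 - 741811/416095 = -39277792577/33649769088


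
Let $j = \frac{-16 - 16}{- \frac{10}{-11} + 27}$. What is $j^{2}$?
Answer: $\frac{123904}{94249} \approx 1.3146$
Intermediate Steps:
$j = - \frac{352}{307}$ ($j = - \frac{32}{\left(-10\right) \left(- \frac{1}{11}\right) + 27} = - \frac{32}{\frac{10}{11} + 27} = - \frac{32}{\frac{307}{11}} = \left(-32\right) \frac{11}{307} = - \frac{352}{307} \approx -1.1466$)
$j^{2} = \left(- \frac{352}{307}\right)^{2} = \frac{123904}{94249}$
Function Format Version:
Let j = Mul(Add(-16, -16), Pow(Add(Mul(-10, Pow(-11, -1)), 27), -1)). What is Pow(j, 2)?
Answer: Rational(123904, 94249) ≈ 1.3146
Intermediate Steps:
j = Rational(-352, 307) (j = Mul(-32, Pow(Add(Mul(-10, Rational(-1, 11)), 27), -1)) = Mul(-32, Pow(Add(Rational(10, 11), 27), -1)) = Mul(-32, Pow(Rational(307, 11), -1)) = Mul(-32, Rational(11, 307)) = Rational(-352, 307) ≈ -1.1466)
Pow(j, 2) = Pow(Rational(-352, 307), 2) = Rational(123904, 94249)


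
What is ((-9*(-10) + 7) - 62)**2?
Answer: 1225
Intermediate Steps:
((-9*(-10) + 7) - 62)**2 = ((90 + 7) - 62)**2 = (97 - 62)**2 = 35**2 = 1225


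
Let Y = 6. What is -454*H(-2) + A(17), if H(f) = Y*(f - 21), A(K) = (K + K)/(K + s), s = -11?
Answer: 187973/3 ≈ 62658.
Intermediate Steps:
A(K) = 2*K/(-11 + K) (A(K) = (K + K)/(K - 11) = (2*K)/(-11 + K) = 2*K/(-11 + K))
H(f) = -126 + 6*f (H(f) = 6*(f - 21) = 6*(-21 + f) = -126 + 6*f)
-454*H(-2) + A(17) = -454*(-126 + 6*(-2)) + 2*17/(-11 + 17) = -454*(-126 - 12) + 2*17/6 = -454*(-138) + 2*17*(1/6) = 62652 + 17/3 = 187973/3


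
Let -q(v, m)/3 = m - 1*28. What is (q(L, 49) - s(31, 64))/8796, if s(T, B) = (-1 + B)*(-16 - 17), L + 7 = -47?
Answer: 168/733 ≈ 0.22920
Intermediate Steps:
L = -54 (L = -7 - 47 = -54)
q(v, m) = 84 - 3*m (q(v, m) = -3*(m - 1*28) = -3*(m - 28) = -3*(-28 + m) = 84 - 3*m)
s(T, B) = 33 - 33*B (s(T, B) = (-1 + B)*(-33) = 33 - 33*B)
(q(L, 49) - s(31, 64))/8796 = ((84 - 3*49) - (33 - 33*64))/8796 = ((84 - 147) - (33 - 2112))*(1/8796) = (-63 - 1*(-2079))*(1/8796) = (-63 + 2079)*(1/8796) = 2016*(1/8796) = 168/733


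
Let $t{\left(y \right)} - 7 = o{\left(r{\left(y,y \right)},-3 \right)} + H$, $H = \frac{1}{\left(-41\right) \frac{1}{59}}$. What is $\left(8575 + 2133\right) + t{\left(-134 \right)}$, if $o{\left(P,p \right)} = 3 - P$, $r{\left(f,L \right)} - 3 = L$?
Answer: $\frac{444750}{41} \approx 10848.0$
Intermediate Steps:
$r{\left(f,L \right)} = 3 + L$
$H = - \frac{59}{41}$ ($H = \frac{1}{\left(-41\right) \frac{1}{59}} = \frac{1}{- \frac{41}{59}} = - \frac{59}{41} \approx -1.439$)
$t{\left(y \right)} = \frac{228}{41} - y$ ($t{\left(y \right)} = 7 + \left(\left(3 - \left(3 + y\right)\right) - \frac{59}{41}\right) = 7 - \left(\frac{59}{41} + y\right) = \frac{228}{41} - y$)
$\left(8575 + 2133\right) + t{\left(-134 \right)} = \left(8575 + 2133\right) + \left(\frac{228}{41} - -134\right) = 10708 + \left(\frac{228}{41} + 134\right) = 10708 + \frac{5722}{41} = \frac{444750}{41}$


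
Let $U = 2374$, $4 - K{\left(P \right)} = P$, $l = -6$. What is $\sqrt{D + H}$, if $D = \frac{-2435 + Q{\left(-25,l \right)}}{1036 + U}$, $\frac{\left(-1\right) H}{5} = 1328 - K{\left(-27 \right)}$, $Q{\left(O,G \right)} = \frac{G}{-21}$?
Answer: $\frac{i \sqrt{3695410012910}}{23870} \approx 80.534 i$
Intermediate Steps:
$K{\left(P \right)} = 4 - P$
$Q{\left(O,G \right)} = - \frac{G}{21}$ ($Q{\left(O,G \right)} = G \left(- \frac{1}{21}\right) = - \frac{G}{21}$)
$H = -6485$ ($H = - 5 \left(1328 - \left(4 - -27\right)\right) = - 5 \left(1328 - \left(4 + 27\right)\right) = - 5 \left(1328 - 31\right) = \left(-5\right) 1297 = -6485$)
$D = - \frac{17043}{23870}$ ($D = \frac{-2435 - - \frac{2}{7}}{1036 + 2374} = \frac{-2435 + \frac{2}{7}}{3410} = \left(- \frac{17043}{7}\right) \frac{1}{3410} = - \frac{17043}{23870} \approx -0.71399$)
$\sqrt{D + H} = \sqrt{- \frac{17043}{23870} - 6485} = \sqrt{- \frac{154813993}{23870}} = \frac{i \sqrt{3695410012910}}{23870}$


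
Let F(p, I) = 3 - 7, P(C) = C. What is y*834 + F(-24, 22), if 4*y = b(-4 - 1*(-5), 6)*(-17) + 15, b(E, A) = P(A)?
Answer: -36287/2 ≈ -18144.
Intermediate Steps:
b(E, A) = A
F(p, I) = -4
y = -87/4 (y = (6*(-17) + 15)/4 = (-102 + 15)/4 = (¼)*(-87) = -87/4 ≈ -21.750)
y*834 + F(-24, 22) = -87/4*834 - 4 = -36279/2 - 4 = -36287/2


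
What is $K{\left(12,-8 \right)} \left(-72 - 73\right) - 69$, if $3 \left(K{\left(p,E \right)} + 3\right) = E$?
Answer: $\frac{2258}{3} \approx 752.67$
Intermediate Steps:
$K{\left(p,E \right)} = -3 + \frac{E}{3}$
$K{\left(12,-8 \right)} \left(-72 - 73\right) - 69 = \left(-3 + \frac{1}{3} \left(-8\right)\right) \left(-72 - 73\right) - 69 = \left(-3 - \frac{8}{3}\right) \left(-145\right) - 69 = \left(- \frac{17}{3}\right) \left(-145\right) - 69 = \frac{2465}{3} - 69 = \frac{2258}{3}$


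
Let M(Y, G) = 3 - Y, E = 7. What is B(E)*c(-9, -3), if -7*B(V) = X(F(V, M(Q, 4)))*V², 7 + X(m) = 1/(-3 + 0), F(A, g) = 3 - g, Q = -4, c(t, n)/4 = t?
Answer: -1848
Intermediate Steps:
c(t, n) = 4*t
X(m) = -22/3 (X(m) = -7 + 1/(-3 + 0) = -7 + 1/(-3) = -7 - ⅓ = -22/3)
B(V) = 22*V²/21 (B(V) = -(-22)*V²/21 = 22*V²/21)
B(E)*c(-9, -3) = ((22/21)*7²)*(4*(-9)) = ((22/21)*49)*(-36) = (154/3)*(-36) = -1848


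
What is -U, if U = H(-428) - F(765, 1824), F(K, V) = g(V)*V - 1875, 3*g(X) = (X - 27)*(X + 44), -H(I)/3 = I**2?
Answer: 2041479645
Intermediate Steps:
H(I) = -3*I**2
g(X) = (-27 + X)*(44 + X)/3 (g(X) = ((X - 27)*(X + 44))/3 = ((-27 + X)*(44 + X))/3 = (-27 + X)*(44 + X)/3)
F(K, V) = -1875 + V*(-396 + V**2/3 + 17*V/3) (F(K, V) = (-396 + V**2/3 + 17*V/3)*V - 1875 = V*(-396 + V**2/3 + 17*V/3) - 1875 = -1875 + V*(-396 + V**2/3 + 17*V/3))
U = -2041479645 (U = -3*(-428)**2 - (-1875 + (1/3)*1824*(-1188 + 1824**2 + 17*1824)) = -3*183184 - (-1875 + (1/3)*1824*(-1188 + 3326976 + 31008)) = -549552 - (-1875 + (1/3)*1824*3356796) = -549552 - (-1875 + 2040931968) = -549552 - 1*2040930093 = -549552 - 2040930093 = -2041479645)
-U = -1*(-2041479645) = 2041479645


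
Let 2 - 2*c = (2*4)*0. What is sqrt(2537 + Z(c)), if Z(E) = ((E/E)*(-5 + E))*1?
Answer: sqrt(2533) ≈ 50.329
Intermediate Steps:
c = 1 (c = 1 - 2*4*0/2 = 1 - 4*0 = 1 - 1/2*0 = 1 + 0 = 1)
Z(E) = -5 + E (Z(E) = (1*(-5 + E))*1 = (-5 + E)*1 = -5 + E)
sqrt(2537 + Z(c)) = sqrt(2537 + (-5 + 1)) = sqrt(2537 - 4) = sqrt(2533)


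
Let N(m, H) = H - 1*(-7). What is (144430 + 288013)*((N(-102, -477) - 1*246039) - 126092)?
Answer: -161128694243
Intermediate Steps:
N(m, H) = 7 + H (N(m, H) = H + 7 = 7 + H)
(144430 + 288013)*((N(-102, -477) - 1*246039) - 126092) = (144430 + 288013)*(((7 - 477) - 1*246039) - 126092) = 432443*((-470 - 246039) - 126092) = 432443*(-246509 - 126092) = 432443*(-372601) = -161128694243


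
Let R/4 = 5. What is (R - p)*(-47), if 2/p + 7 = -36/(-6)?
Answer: -1034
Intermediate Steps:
p = -2 (p = 2/(-7 - 36/(-6)) = 2/(-7 - 36*(-⅙)) = 2/(-7 + 6) = 2/(-1) = 2*(-1) = -2)
R = 20 (R = 4*5 = 20)
(R - p)*(-47) = (20 - 1*(-2))*(-47) = (20 + 2)*(-47) = 22*(-47) = -1034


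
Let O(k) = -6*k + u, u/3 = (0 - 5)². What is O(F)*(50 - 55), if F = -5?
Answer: -525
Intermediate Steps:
u = 75 (u = 3*(0 - 5)² = 3*(-5)² = 3*25 = 75)
O(k) = 75 - 6*k (O(k) = -6*k + 75 = 75 - 6*k)
O(F)*(50 - 55) = (75 - 6*(-5))*(50 - 55) = (75 + 30)*(-5) = 105*(-5) = -525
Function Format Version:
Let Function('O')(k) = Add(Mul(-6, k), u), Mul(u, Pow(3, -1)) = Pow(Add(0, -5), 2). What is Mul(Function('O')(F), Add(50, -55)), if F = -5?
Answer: -525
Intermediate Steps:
u = 75 (u = Mul(3, Pow(Add(0, -5), 2)) = Mul(3, Pow(-5, 2)) = Mul(3, 25) = 75)
Function('O')(k) = Add(75, Mul(-6, k)) (Function('O')(k) = Add(Mul(-6, k), 75) = Add(75, Mul(-6, k)))
Mul(Function('O')(F), Add(50, -55)) = Mul(Add(75, Mul(-6, -5)), Add(50, -55)) = Mul(Add(75, 30), -5) = Mul(105, -5) = -525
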